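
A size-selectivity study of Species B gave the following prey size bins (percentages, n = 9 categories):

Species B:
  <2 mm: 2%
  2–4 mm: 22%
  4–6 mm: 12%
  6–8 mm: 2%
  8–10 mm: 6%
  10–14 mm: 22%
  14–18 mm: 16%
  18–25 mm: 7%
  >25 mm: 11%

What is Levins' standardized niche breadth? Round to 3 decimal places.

0.665

Convert percentages to proportions (divide by 100).
Σpᵢ² = 0.02² + 0.22² + 0.12² + 0.02² + 0.06² + 0.22² + 0.16² + 0.07² + 0.11² = 0.0004 + 0.0484 + 0.0144 + 0.0004 + 0.0036 + 0.0484 + 0.0256 + 0.0049 + 0.0121 = 0.1582
B = 1 / 0.1582 = 6.32111
Bₛ = (B − 1)/(n − 1) = (6.32111 − 1)/(9 − 1) = 5.32111/8 = 0.66514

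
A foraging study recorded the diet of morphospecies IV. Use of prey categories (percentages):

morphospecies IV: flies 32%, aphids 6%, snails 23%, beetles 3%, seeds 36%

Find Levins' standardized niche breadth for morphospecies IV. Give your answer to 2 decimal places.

0.61

Convert percentages to proportions (divide by 100).
Σpᵢ² = 0.32² + 0.06² + 0.23² + 0.03² + 0.36² = 0.1024 + 0.0036 + 0.0529 + 0.0009 + 0.1296 = 0.2894
B = 1 / 0.2894 = 3.4554
Bₛ = (B − 1)/(n − 1) = (3.4554 − 1)/(5 − 1) = 2.4554/4 = 0.6139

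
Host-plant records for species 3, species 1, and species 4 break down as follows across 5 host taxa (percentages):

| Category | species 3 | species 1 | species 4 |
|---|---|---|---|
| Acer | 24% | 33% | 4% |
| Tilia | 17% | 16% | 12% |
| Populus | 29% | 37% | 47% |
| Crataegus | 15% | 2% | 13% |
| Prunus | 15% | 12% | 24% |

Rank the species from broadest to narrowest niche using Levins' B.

Convert percentages to proportions (divide by 100).
Σp_3ᵢ² = 0.24² + 0.17² + 0.29² + 0.15² + 0.15² = 0.0576 + 0.0289 + 0.0841 + 0.0225 + 0.0225 = 0.2156
B_3 = 1 / 0.2156 = 4.6382
Σp_1ᵢ² = 0.33² + 0.16² + 0.37² + 0.02² + 0.12² = 0.1089 + 0.0256 + 0.1369 + 0.0004 + 0.0144 = 0.2862
B_1 = 1 / 0.2862 = 3.4941
Σp_4ᵢ² = 0.04² + 0.12² + 0.47² + 0.13² + 0.24² = 0.0016 + 0.0144 + 0.2209 + 0.0169 + 0.0576 = 0.3114
B_4 = 1 / 0.3114 = 3.2113
Ranking by B (broadest → narrowest): species 3 (4.64) > species 1 (3.49) > species 4 (3.21)

species 3 > species 1 > species 4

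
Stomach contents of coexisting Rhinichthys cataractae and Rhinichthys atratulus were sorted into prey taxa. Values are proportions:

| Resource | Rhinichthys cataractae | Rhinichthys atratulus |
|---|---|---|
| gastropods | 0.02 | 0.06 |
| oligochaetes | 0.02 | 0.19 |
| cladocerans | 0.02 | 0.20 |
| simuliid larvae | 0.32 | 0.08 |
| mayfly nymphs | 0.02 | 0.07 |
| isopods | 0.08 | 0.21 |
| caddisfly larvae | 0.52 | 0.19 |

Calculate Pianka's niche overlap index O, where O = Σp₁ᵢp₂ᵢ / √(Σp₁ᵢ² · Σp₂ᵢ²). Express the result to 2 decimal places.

0.59

Σ p₁ᵢp₂ᵢ = 0.0012 + 0.0038 + 0.0040 + 0.0256 + 0.0014 + 0.0168 + 0.0988 = 0.1516
Σp_1ᵢ² = 0.02² + 0.02² + 0.02² + 0.32² + 0.02² + 0.08² + 0.52² = 0.0004 + 0.0004 + 0.0004 + 0.1024 + 0.0004 + 0.0064 + 0.2704 = 0.3808
Σp_2ᵢ² = 0.06² + 0.19² + 0.20² + 0.08² + 0.07² + 0.21² + 0.19² = 0.0036 + 0.0361 + 0.0400 + 0.0064 + 0.0049 + 0.0441 + 0.0361 = 0.1712
O = 0.1516 / √(0.3808 × 0.1712) = 0.1516 / 0.25533 = 0.5937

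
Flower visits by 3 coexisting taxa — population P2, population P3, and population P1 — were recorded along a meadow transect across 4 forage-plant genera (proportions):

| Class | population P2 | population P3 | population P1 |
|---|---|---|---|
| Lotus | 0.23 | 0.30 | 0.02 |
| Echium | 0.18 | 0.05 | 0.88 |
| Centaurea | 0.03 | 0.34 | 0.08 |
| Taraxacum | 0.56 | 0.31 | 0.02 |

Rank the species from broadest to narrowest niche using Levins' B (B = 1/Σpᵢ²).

population P3 > population P2 > population P1

Σp_P2ᵢ² = 0.23² + 0.18² + 0.03² + 0.56² = 0.0529 + 0.0324 + 0.0009 + 0.3136 = 0.3998
B_P2 = 1 / 0.3998 = 2.5013
Σp_P3ᵢ² = 0.30² + 0.05² + 0.34² + 0.31² = 0.0900 + 0.0025 + 0.1156 + 0.0961 = 0.3042
B_P3 = 1 / 0.3042 = 3.2873
Σp_P1ᵢ² = 0.02² + 0.88² + 0.08² + 0.02² = 0.0004 + 0.7744 + 0.0064 + 0.0004 = 0.7816
B_P1 = 1 / 0.7816 = 1.2794
Ranking by B (broadest → narrowest): population P3 (3.29) > population P2 (2.50) > population P1 (1.28)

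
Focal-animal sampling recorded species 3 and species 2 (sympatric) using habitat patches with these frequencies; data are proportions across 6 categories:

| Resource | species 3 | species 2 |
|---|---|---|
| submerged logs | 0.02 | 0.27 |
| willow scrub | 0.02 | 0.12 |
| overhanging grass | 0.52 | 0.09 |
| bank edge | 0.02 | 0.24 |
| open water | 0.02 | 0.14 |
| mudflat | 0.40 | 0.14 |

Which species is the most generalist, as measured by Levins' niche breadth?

Σp_3ᵢ² = 0.02² + 0.02² + 0.52² + 0.02² + 0.02² + 0.40² = 0.0004 + 0.0004 + 0.2704 + 0.0004 + 0.0004 + 0.1600 = 0.4320
B_3 = 1 / 0.4320 = 2.3148
Σp_2ᵢ² = 0.27² + 0.12² + 0.09² + 0.24² + 0.14² + 0.14² = 0.0729 + 0.0144 + 0.0081 + 0.0576 + 0.0196 + 0.0196 = 0.1922
B_2 = 1 / 0.1922 = 5.2029
Highest B → broadest niche (most generalist): species 2 (B = 5.20).

species 2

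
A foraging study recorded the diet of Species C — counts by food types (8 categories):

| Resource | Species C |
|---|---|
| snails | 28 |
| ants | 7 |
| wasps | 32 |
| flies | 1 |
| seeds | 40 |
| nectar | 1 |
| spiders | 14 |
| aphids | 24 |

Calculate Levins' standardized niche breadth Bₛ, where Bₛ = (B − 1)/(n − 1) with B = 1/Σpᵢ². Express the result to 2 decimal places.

Proportions for Species C (n=147): 28/147=0.1905, 7/147=0.0476, 32/147=0.2177, 1/147=0.0068, 40/147=0.2721, 1/147=0.0068, 14/147=0.0952, 24/147=0.1633
Σpᵢ² = 0.1905² + 0.0476² + 0.2177² + 0.0068² + 0.2721² + 0.0068² + 0.0952² + 0.1633² = 0.036290 + 0.002266 + 0.047393 + 0.000046 + 0.074038 + 0.000046 + 0.009063 + 0.026667 = 0.195809
B = 1 / 0.195809 = 5.1070
Bₛ = (B − 1)/(n − 1) = (5.1070 − 1)/(8 − 1) = 4.1070/7 = 0.5867

0.59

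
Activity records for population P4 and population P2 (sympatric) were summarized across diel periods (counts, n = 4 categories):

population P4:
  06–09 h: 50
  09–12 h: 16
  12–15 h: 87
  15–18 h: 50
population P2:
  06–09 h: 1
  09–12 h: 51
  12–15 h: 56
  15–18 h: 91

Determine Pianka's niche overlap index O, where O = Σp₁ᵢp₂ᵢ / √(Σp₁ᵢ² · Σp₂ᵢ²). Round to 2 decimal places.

0.77

Proportions for population P4 (n=203): 50/203=0.2463, 16/203=0.0788, 87/203=0.4286, 50/203=0.2463
Proportions for population P2 (n=199): 1/199=0.0050, 51/199=0.2563, 56/199=0.2814, 91/199=0.4573
Σ p₁ᵢp₂ᵢ = 0.001232 + 0.020196 + 0.120608 + 0.112633 = 0.254669
Σp_1ᵢ² = 0.2463² + 0.0788² + 0.4286² + 0.2463² = 0.060664 + 0.006209 + 0.183698 + 0.060664 = 0.311235
Σp_2ᵢ² = 0.0050² + 0.2563² + 0.2814² + 0.4573² = 0.000025 + 0.065690 + 0.079186 + 0.209123 = 0.354024
O = 0.254669 / √(0.311235 × 0.354024) = 0.254669 / 0.3319407 = 0.7672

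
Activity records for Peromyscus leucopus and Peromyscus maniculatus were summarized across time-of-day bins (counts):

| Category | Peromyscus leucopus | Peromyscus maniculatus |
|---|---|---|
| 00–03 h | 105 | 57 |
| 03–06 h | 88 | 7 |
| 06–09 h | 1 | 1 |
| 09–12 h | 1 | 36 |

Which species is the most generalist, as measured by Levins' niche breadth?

Proportions for Peromyscus leucopus (n=195): 105/195=0.5385, 88/195=0.4513, 1/195=0.0051, 1/195=0.0051
Proportions for Peromyscus maniculatus (n=101): 57/101=0.5644, 7/101=0.0693, 1/101=0.0099, 36/101=0.3564
Σp_leucᵢ² = 0.5385² + 0.4513² + 0.0051² + 0.0051² = 0.289982 + 0.203672 + 0.000026 + 0.000026 = 0.493706
B_leuc = 1 / 0.493706 = 2.0255
Σp_maniᵢ² = 0.5644² + 0.0693² + 0.0099² + 0.3564² = 0.318547 + 0.004802 + 0.000098 + 0.127021 = 0.450468
B_mani = 1 / 0.450468 = 2.2199
Highest B → broadest niche (most generalist): Peromyscus maniculatus (B = 2.22).

Peromyscus maniculatus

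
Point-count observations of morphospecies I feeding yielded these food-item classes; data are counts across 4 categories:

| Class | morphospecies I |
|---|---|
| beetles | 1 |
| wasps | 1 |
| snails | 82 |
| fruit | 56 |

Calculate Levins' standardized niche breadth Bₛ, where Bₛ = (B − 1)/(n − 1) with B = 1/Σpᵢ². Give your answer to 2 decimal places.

0.33

Proportions for morphospecies I (n=140): 1/140=0.0071, 1/140=0.0071, 82/140=0.5857, 56/140=0.4000
Σpᵢ² = 0.0071² + 0.0071² + 0.5857² + 0.4000² = 0.000050 + 0.000050 + 0.343044 + 0.160000 = 0.503144
B = 1 / 0.503144 = 1.9875
Bₛ = (B − 1)/(n − 1) = (1.9875 − 1)/(4 − 1) = 0.9875/3 = 0.3292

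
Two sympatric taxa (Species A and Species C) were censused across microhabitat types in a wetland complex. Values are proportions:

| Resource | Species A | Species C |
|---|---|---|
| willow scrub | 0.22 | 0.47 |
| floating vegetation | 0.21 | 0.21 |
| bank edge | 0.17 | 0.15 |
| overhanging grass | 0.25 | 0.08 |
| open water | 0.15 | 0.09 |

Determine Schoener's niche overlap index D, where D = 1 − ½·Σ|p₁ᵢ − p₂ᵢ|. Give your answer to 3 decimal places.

0.750

Σ|p₁ᵢ − p₂ᵢ| = 0.25 + 0.00 + 0.02 + 0.17 + 0.06 = 0.50
D = 1 − ½ × 0.50 = 1 − 0.250 = 0.75000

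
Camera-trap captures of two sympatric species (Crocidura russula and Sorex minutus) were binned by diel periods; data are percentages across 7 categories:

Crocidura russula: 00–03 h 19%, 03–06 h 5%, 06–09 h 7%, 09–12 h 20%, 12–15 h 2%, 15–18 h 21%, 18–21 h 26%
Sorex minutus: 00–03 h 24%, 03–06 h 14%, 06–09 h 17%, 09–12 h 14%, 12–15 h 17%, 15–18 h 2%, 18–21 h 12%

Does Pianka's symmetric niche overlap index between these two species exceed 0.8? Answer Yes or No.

No

Convert percentages to proportions (divide by 100).
Σ p₁ᵢp₂ᵢ = 0.0456 + 0.0070 + 0.0119 + 0.0280 + 0.0034 + 0.0042 + 0.0312 = 0.1313
Σp_1ᵢ² = 0.19² + 0.05² + 0.07² + 0.20² + 0.02² + 0.21² + 0.26² = 0.0361 + 0.0025 + 0.0049 + 0.0400 + 0.0004 + 0.0441 + 0.0676 = 0.1956
Σp_2ᵢ² = 0.24² + 0.14² + 0.17² + 0.14² + 0.17² + 0.02² + 0.12² = 0.0576 + 0.0196 + 0.0289 + 0.0196 + 0.0289 + 0.0004 + 0.0144 = 0.1694
O = 0.1313 / √(0.1956 × 0.1694) = 0.1313 / 0.18203 = 0.7213
O = 0.7213 < 0.8 → No.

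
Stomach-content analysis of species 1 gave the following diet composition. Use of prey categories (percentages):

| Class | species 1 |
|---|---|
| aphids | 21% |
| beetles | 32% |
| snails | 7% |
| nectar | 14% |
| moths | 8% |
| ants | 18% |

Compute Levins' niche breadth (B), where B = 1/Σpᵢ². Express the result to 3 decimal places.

Convert percentages to proportions (divide by 100).
Σpᵢ² = 0.21² + 0.32² + 0.07² + 0.14² + 0.08² + 0.18² = 0.0441 + 0.1024 + 0.0049 + 0.0196 + 0.0064 + 0.0324 = 0.2098
B = 1 / 0.2098 = 4.76644

4.766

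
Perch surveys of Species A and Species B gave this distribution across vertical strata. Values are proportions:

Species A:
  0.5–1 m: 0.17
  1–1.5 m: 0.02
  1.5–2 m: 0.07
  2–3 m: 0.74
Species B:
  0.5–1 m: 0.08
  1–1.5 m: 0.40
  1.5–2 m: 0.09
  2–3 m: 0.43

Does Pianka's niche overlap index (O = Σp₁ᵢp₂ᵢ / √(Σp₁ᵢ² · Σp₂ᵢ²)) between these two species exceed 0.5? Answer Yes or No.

Σ p₁ᵢp₂ᵢ = 0.0136 + 0.0080 + 0.0063 + 0.3182 = 0.3461
Σp_1ᵢ² = 0.17² + 0.02² + 0.07² + 0.74² = 0.0289 + 0.0004 + 0.0049 + 0.5476 = 0.5818
Σp_2ᵢ² = 0.08² + 0.40² + 0.09² + 0.43² = 0.0064 + 0.1600 + 0.0081 + 0.1849 = 0.3594
O = 0.3461 / √(0.5818 × 0.3594) = 0.3461 / 0.45727 = 0.7569
O = 0.7569 > 0.5 → Yes.

Yes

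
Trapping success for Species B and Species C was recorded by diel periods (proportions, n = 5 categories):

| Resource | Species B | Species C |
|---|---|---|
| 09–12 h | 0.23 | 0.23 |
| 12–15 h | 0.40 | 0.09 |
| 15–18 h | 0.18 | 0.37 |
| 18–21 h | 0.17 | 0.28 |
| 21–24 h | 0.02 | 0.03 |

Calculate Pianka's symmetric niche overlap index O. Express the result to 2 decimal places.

Σ p₁ᵢp₂ᵢ = 0.0529 + 0.0360 + 0.0666 + 0.0476 + 0.0006 = 0.2037
Σp_1ᵢ² = 0.23² + 0.40² + 0.18² + 0.17² + 0.02² = 0.0529 + 0.1600 + 0.0324 + 0.0289 + 0.0004 = 0.2746
Σp_2ᵢ² = 0.23² + 0.09² + 0.37² + 0.28² + 0.03² = 0.0529 + 0.0081 + 0.1369 + 0.0784 + 0.0009 = 0.2772
O = 0.2037 / √(0.2746 × 0.2772) = 0.2037 / 0.27590 = 0.7383

0.74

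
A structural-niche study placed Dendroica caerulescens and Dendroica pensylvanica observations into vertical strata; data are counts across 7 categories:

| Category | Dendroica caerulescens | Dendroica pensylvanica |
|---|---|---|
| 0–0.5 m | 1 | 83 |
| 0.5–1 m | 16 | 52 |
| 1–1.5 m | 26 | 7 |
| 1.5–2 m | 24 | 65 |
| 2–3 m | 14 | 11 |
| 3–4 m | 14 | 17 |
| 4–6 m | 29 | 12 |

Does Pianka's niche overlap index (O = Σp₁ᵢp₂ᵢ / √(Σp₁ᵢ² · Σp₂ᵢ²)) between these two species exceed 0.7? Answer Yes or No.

Proportions for Dendroica caerulescens (n=124): 1/124=0.0081, 16/124=0.1290, 26/124=0.2097, 24/124=0.1935, 14/124=0.1129, 14/124=0.1129, 29/124=0.2339
Proportions for Dendroica pensylvanica (n=247): 83/247=0.3360, 52/247=0.2105, 7/247=0.0283, 65/247=0.2632, 11/247=0.0445, 17/247=0.0688, 12/247=0.0486
Σ p₁ᵢp₂ᵢ = 0.002722 + 0.027155 + 0.005935 + 0.050929 + 0.005024 + 0.007768 + 0.011368 = 0.110901
Σp_1ᵢ² = 0.0081² + 0.1290² + 0.2097² + 0.1935² + 0.1129² + 0.1129² + 0.2339² = 0.000066 + 0.016641 + 0.043974 + 0.037442 + 0.012746 + 0.012746 + 0.054709 = 0.178324
Σp_2ᵢ² = 0.3360² + 0.2105² + 0.0283² + 0.2632² + 0.0445² + 0.0688² + 0.0486² = 0.112896 + 0.044310 + 0.000801 + 0.069274 + 0.001980 + 0.004733 + 0.002362 = 0.236356
O = 0.110901 / √(0.178324 × 0.236356) = 0.110901 / 0.2052997 = 0.5402
O = 0.5402 < 0.7 → No.

No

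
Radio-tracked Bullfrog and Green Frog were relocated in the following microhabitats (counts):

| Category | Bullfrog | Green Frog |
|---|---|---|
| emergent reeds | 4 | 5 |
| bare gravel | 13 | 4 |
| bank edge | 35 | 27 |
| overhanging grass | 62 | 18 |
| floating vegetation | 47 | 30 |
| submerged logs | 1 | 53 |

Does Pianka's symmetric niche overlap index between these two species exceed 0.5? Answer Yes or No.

Proportions for Bullfrog (n=162): 4/162=0.0247, 13/162=0.0802, 35/162=0.2160, 62/162=0.3827, 47/162=0.2901, 1/162=0.0062
Proportions for Green Frog (n=137): 5/137=0.0365, 4/137=0.0292, 27/137=0.1971, 18/137=0.1314, 30/137=0.2190, 53/137=0.3869
Σ p₁ᵢp₂ᵢ = 0.000902 + 0.002342 + 0.042574 + 0.050287 + 0.063532 + 0.002399 = 0.162036
Σp_1ᵢ² = 0.0247² + 0.0802² + 0.2160² + 0.3827² + 0.2901² + 0.0062² = 0.000610 + 0.006432 + 0.046656 + 0.146459 + 0.084158 + 0.000038 = 0.284353
Σp_2ᵢ² = 0.0365² + 0.0292² + 0.1971² + 0.1314² + 0.2190² + 0.3869² = 0.001332 + 0.000853 + 0.038848 + 0.017266 + 0.047961 + 0.149692 = 0.255952
O = 0.162036 / √(0.284353 × 0.255952) = 0.162036 / 0.2697790 = 0.6006
O = 0.6006 > 0.5 → Yes.

Yes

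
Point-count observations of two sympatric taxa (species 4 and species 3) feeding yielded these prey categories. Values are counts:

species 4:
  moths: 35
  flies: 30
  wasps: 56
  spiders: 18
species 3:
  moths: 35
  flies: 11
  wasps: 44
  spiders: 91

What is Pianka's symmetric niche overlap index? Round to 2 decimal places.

Proportions for species 4 (n=139): 35/139=0.2518, 30/139=0.2158, 56/139=0.4029, 18/139=0.1295
Proportions for species 3 (n=181): 35/181=0.1934, 11/181=0.0608, 44/181=0.2431, 91/181=0.5028
Σ p₁ᵢp₂ᵢ = 0.048698 + 0.013121 + 0.097945 + 0.065113 = 0.224877
Σp_1ᵢ² = 0.2518² + 0.2158² + 0.4029² + 0.1295² = 0.063403 + 0.046570 + 0.162328 + 0.016770 = 0.289071
Σp_2ᵢ² = 0.1934² + 0.0608² + 0.2431² + 0.5028² = 0.037404 + 0.003697 + 0.059098 + 0.252808 = 0.353007
O = 0.224877 / √(0.289071 × 0.353007) = 0.224877 / 0.3194434 = 0.7040

0.70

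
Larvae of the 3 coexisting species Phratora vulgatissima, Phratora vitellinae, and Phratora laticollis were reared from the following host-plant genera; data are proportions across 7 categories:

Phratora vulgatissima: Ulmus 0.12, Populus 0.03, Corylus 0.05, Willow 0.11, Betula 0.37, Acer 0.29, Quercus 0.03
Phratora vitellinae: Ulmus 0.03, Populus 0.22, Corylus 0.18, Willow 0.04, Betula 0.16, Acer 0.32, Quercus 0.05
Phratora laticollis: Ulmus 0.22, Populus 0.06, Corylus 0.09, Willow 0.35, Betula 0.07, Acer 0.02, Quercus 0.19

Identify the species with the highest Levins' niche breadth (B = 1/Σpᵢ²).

Σp_vulgᵢ² = 0.12² + 0.03² + 0.05² + 0.11² + 0.37² + 0.29² + 0.03² = 0.0144 + 0.0009 + 0.0025 + 0.0121 + 0.1369 + 0.0841 + 0.0009 = 0.2518
B_vulg = 1 / 0.2518 = 3.9714
Σp_viteᵢ² = 0.03² + 0.22² + 0.18² + 0.04² + 0.16² + 0.32² + 0.05² = 0.0009 + 0.0484 + 0.0324 + 0.0016 + 0.0256 + 0.1024 + 0.0025 = 0.2138
B_vite = 1 / 0.2138 = 4.6773
Σp_latiᵢ² = 0.22² + 0.06² + 0.09² + 0.35² + 0.07² + 0.02² + 0.19² = 0.0484 + 0.0036 + 0.0081 + 0.1225 + 0.0049 + 0.0004 + 0.0361 = 0.2240
B_lati = 1 / 0.2240 = 4.4643
Highest B → broadest niche (most generalist): Phratora vitellinae (B = 4.68).

Phratora vitellinae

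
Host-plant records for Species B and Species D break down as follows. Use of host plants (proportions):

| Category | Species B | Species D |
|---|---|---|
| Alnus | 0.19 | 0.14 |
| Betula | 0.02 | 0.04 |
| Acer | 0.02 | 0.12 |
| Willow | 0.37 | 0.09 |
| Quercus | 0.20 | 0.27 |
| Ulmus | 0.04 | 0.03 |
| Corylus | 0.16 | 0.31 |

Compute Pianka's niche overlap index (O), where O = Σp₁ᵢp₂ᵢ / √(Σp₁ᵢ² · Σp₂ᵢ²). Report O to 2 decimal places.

Σ p₁ᵢp₂ᵢ = 0.0266 + 0.0008 + 0.0024 + 0.0333 + 0.0540 + 0.0012 + 0.0496 = 0.1679
Σp_1ᵢ² = 0.19² + 0.02² + 0.02² + 0.37² + 0.20² + 0.04² + 0.16² = 0.0361 + 0.0004 + 0.0004 + 0.1369 + 0.0400 + 0.0016 + 0.0256 = 0.2410
Σp_2ᵢ² = 0.14² + 0.04² + 0.12² + 0.09² + 0.27² + 0.03² + 0.31² = 0.0196 + 0.0016 + 0.0144 + 0.0081 + 0.0729 + 0.0009 + 0.0961 = 0.2136
O = 0.1679 / √(0.2410 × 0.2136) = 0.1679 / 0.22689 = 0.7400

0.74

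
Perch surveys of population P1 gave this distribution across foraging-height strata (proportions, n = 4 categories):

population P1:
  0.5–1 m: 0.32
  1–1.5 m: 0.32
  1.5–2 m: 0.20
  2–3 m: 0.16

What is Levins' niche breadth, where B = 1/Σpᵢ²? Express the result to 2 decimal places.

3.70

Σpᵢ² = 0.32² + 0.32² + 0.20² + 0.16² = 0.1024 + 0.1024 + 0.0400 + 0.0256 = 0.2704
B = 1 / 0.2704 = 3.6982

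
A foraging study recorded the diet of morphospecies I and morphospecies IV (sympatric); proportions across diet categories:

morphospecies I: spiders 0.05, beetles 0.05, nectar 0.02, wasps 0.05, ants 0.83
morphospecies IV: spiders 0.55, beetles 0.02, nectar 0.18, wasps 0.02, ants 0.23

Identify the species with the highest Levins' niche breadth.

morphospecies IV

Σp_Iᵢ² = 0.05² + 0.05² + 0.02² + 0.05² + 0.83² = 0.0025 + 0.0025 + 0.0004 + 0.0025 + 0.6889 = 0.6968
B_I = 1 / 0.6968 = 1.4351
Σp_IVᵢ² = 0.55² + 0.02² + 0.18² + 0.02² + 0.23² = 0.3025 + 0.0004 + 0.0324 + 0.0004 + 0.0529 = 0.3886
B_IV = 1 / 0.3886 = 2.5733
Highest B → broadest niche (most generalist): morphospecies IV (B = 2.57).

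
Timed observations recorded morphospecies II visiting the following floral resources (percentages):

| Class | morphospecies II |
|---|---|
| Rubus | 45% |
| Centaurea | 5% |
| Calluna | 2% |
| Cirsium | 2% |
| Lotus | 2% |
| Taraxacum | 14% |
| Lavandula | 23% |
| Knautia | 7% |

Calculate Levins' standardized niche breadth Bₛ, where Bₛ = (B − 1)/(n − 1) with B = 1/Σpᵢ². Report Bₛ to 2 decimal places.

0.36

Convert percentages to proportions (divide by 100).
Σpᵢ² = 0.45² + 0.05² + 0.02² + 0.02² + 0.02² + 0.14² + 0.23² + 0.07² = 0.2025 + 0.0025 + 0.0004 + 0.0004 + 0.0004 + 0.0196 + 0.0529 + 0.0049 = 0.2836
B = 1 / 0.2836 = 3.5261
Bₛ = (B − 1)/(n − 1) = (3.5261 − 1)/(8 − 1) = 2.5261/7 = 0.3609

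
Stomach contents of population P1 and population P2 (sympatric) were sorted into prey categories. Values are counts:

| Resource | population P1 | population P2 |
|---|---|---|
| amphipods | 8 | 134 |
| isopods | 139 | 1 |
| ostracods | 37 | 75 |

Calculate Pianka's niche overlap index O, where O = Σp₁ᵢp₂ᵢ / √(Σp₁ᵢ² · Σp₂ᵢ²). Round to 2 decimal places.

Proportions for population P1 (n=184): 8/184=0.0435, 139/184=0.7554, 37/184=0.2011
Proportions for population P2 (n=210): 134/210=0.6381, 1/210=0.0048, 75/210=0.3571
Σ p₁ᵢp₂ᵢ = 0.027757 + 0.003626 + 0.071813 = 0.103196
Σp_1ᵢ² = 0.0435² + 0.7554² + 0.2011² = 0.001892 + 0.570629 + 0.040441 = 0.612962
Σp_2ᵢ² = 0.6381² + 0.0048² + 0.3571² = 0.407172 + 0.000023 + 0.127520 = 0.534715
O = 0.103196 / √(0.612962 × 0.534715) = 0.103196 / 0.5725033 = 0.1803

0.18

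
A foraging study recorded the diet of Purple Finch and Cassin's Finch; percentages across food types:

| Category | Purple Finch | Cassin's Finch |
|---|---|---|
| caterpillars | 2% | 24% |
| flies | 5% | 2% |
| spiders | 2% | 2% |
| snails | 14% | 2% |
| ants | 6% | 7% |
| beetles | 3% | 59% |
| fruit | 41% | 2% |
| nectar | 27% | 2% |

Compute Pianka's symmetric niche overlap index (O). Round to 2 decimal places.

0.13

Convert percentages to proportions (divide by 100).
Σ p₁ᵢp₂ᵢ = 0.0048 + 0.0010 + 0.0004 + 0.0028 + 0.0042 + 0.0177 + 0.0082 + 0.0054 = 0.0445
Σp_1ᵢ² = 0.02² + 0.05² + 0.02² + 0.14² + 0.06² + 0.03² + 0.41² + 0.27² = 0.0004 + 0.0025 + 0.0004 + 0.0196 + 0.0036 + 0.0009 + 0.1681 + 0.0729 = 0.2684
Σp_2ᵢ² = 0.24² + 0.02² + 0.02² + 0.02² + 0.07² + 0.59² + 0.02² + 0.02² = 0.0576 + 0.0004 + 0.0004 + 0.0004 + 0.0049 + 0.3481 + 0.0004 + 0.0004 = 0.4126
O = 0.0445 / √(0.2684 × 0.4126) = 0.0445 / 0.33278 = 0.1337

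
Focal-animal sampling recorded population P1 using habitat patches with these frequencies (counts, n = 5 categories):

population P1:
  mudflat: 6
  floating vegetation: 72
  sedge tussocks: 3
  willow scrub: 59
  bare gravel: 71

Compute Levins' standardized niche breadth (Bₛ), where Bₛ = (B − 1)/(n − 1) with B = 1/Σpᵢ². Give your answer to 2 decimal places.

0.56

Proportions for population P1 (n=211): 6/211=0.0284, 72/211=0.3412, 3/211=0.0142, 59/211=0.2796, 71/211=0.3365
Σpᵢ² = 0.0284² + 0.3412² + 0.0142² + 0.2796² + 0.3365² = 0.000807 + 0.116417 + 0.000202 + 0.078176 + 0.113232 = 0.308834
B = 1 / 0.308834 = 3.2380
Bₛ = (B − 1)/(n − 1) = (3.2380 − 1)/(5 − 1) = 2.2380/4 = 0.5595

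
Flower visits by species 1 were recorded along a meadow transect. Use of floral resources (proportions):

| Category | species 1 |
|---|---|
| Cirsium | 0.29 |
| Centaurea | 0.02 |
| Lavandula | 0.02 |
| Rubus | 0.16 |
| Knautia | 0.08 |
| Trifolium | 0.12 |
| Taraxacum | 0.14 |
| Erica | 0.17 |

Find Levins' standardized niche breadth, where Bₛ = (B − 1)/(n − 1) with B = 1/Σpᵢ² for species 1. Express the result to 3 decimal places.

Σpᵢ² = 0.29² + 0.02² + 0.02² + 0.16² + 0.08² + 0.12² + 0.14² + 0.17² = 0.0841 + 0.0004 + 0.0004 + 0.0256 + 0.0064 + 0.0144 + 0.0196 + 0.0289 = 0.1798
B = 1 / 0.1798 = 5.56174
Bₛ = (B − 1)/(n − 1) = (5.56174 − 1)/(8 − 1) = 4.56174/7 = 0.65168

0.652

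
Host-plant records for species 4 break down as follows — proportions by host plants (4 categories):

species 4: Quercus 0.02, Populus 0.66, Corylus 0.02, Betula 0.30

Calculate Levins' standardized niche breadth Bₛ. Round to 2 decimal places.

0.30

Σpᵢ² = 0.02² + 0.66² + 0.02² + 0.30² = 0.0004 + 0.4356 + 0.0004 + 0.0900 = 0.5264
B = 1 / 0.5264 = 1.8997
Bₛ = (B − 1)/(n − 1) = (1.8997 − 1)/(4 − 1) = 0.8997/3 = 0.2999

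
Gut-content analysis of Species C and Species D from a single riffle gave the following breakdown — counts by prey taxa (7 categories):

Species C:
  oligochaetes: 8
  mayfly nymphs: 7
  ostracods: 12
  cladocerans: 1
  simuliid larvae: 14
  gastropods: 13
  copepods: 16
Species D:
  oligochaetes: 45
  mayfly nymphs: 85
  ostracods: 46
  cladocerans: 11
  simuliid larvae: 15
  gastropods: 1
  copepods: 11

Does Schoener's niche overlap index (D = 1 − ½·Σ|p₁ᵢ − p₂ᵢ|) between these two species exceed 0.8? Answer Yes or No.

No

Proportions for Species C (n=71): 8/71=0.1127, 7/71=0.0986, 12/71=0.1690, 1/71=0.0141, 14/71=0.1972, 13/71=0.1831, 16/71=0.2254
Proportions for Species D (n=214): 45/214=0.2103, 85/214=0.3972, 46/214=0.2150, 11/214=0.0514, 15/214=0.0701, 1/214=0.0047, 11/214=0.0514
Σ|p₁ᵢ − p₂ᵢ| = 0.0976 + 0.2986 + 0.0460 + 0.0373 + 0.1271 + 0.1784 + 0.1740 = 0.9590
D = 1 − ½ × 0.9590 = 1 − 0.47950 = 0.52050
D = 0.52050 < 0.8 → No.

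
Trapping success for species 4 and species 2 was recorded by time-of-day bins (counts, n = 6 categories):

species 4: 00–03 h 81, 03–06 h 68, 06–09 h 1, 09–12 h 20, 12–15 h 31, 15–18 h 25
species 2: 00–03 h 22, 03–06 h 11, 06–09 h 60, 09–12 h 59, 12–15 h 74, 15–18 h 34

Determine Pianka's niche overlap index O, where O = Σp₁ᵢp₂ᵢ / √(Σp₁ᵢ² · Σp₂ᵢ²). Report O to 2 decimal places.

Proportions for species 4 (n=226): 81/226=0.3584, 68/226=0.3009, 1/226=0.0044, 20/226=0.0885, 31/226=0.1372, 25/226=0.1106
Proportions for species 2 (n=260): 22/260=0.0846, 11/260=0.0423, 60/260=0.2308, 59/260=0.2269, 74/260=0.2846, 34/260=0.1308
Σ p₁ᵢp₂ᵢ = 0.030321 + 0.012728 + 0.001016 + 0.020081 + 0.039047 + 0.014466 = 0.117659
Σp_1ᵢ² = 0.3584² + 0.3009² + 0.0044² + 0.0885² + 0.1372² + 0.1106² = 0.128451 + 0.090541 + 0.000019 + 0.007832 + 0.018824 + 0.012232 = 0.257899
Σp_2ᵢ² = 0.0846² + 0.0423² + 0.2308² + 0.2269² + 0.2846² + 0.1308² = 0.007157 + 0.001789 + 0.053269 + 0.051484 + 0.080997 + 0.017109 = 0.211805
O = 0.117659 / √(0.257899 × 0.211805) = 0.117659 / 0.2337184 = 0.5034

0.50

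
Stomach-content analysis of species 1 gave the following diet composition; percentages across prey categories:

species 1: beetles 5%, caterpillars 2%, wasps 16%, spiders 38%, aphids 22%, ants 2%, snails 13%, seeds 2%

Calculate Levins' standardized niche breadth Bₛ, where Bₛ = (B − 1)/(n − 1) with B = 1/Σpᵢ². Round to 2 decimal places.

Convert percentages to proportions (divide by 100).
Σpᵢ² = 0.05² + 0.02² + 0.16² + 0.38² + 0.22² + 0.02² + 0.13² + 0.02² = 0.0025 + 0.0004 + 0.0256 + 0.1444 + 0.0484 + 0.0004 + 0.0169 + 0.0004 = 0.2390
B = 1 / 0.2390 = 4.1841
Bₛ = (B − 1)/(n − 1) = (4.1841 − 1)/(8 − 1) = 3.1841/7 = 0.4549

0.45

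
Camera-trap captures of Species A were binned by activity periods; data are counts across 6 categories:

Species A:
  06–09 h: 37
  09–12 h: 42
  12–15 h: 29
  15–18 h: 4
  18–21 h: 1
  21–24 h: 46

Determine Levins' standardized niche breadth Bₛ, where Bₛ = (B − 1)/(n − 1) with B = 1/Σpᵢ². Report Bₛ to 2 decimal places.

Proportions for Species A (n=159): 37/159=0.2327, 42/159=0.2642, 29/159=0.1824, 4/159=0.0252, 1/159=0.0063, 46/159=0.2893
Σpᵢ² = 0.2327² + 0.2642² + 0.1824² + 0.0252² + 0.0063² + 0.2893² = 0.054149 + 0.069802 + 0.033270 + 0.000635 + 0.000040 + 0.083694 = 0.241590
B = 1 / 0.241590 = 4.1392
Bₛ = (B − 1)/(n − 1) = (4.1392 − 1)/(6 − 1) = 3.1392/5 = 0.6278

0.63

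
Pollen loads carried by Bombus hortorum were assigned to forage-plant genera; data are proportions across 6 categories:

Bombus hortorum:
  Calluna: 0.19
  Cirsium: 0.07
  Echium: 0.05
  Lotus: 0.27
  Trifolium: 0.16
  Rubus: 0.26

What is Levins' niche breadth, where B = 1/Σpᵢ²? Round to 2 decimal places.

4.77

Σpᵢ² = 0.19² + 0.07² + 0.05² + 0.27² + 0.16² + 0.26² = 0.0361 + 0.0049 + 0.0025 + 0.0729 + 0.0256 + 0.0676 = 0.2096
B = 1 / 0.2096 = 4.7710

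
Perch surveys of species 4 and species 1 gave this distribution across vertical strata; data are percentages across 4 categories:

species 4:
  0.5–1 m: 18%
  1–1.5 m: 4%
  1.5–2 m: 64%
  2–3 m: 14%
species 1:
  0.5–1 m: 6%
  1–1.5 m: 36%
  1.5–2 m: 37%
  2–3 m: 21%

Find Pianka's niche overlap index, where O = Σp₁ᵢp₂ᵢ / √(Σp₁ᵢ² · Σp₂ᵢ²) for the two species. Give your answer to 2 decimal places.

Convert percentages to proportions (divide by 100).
Σ p₁ᵢp₂ᵢ = 0.0108 + 0.0144 + 0.2368 + 0.0294 = 0.2914
Σp_1ᵢ² = 0.18² + 0.04² + 0.64² + 0.14² = 0.0324 + 0.0016 + 0.4096 + 0.0196 = 0.4632
Σp_2ᵢ² = 0.06² + 0.36² + 0.37² + 0.21² = 0.0036 + 0.1296 + 0.1369 + 0.0441 = 0.3142
O = 0.2914 / √(0.4632 × 0.3142) = 0.2914 / 0.38149 = 0.7638

0.76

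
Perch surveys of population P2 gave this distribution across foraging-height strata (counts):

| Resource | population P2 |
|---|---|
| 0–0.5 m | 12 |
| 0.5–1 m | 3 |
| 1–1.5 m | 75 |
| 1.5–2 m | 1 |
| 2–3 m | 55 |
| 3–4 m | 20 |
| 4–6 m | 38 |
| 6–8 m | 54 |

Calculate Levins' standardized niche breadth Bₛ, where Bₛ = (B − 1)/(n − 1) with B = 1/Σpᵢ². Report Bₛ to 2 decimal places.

0.56

Proportions for population P2 (n=258): 12/258=0.0465, 3/258=0.0116, 75/258=0.2907, 1/258=0.0039, 55/258=0.2132, 20/258=0.0775, 38/258=0.1473, 54/258=0.2093
Σpᵢ² = 0.0465² + 0.0116² + 0.2907² + 0.0039² + 0.2132² + 0.0775² + 0.1473² + 0.2093² = 0.002162 + 0.000135 + 0.084506 + 0.000015 + 0.045454 + 0.006006 + 0.021697 + 0.043806 = 0.203781
B = 1 / 0.203781 = 4.9072
Bₛ = (B − 1)/(n − 1) = (4.9072 − 1)/(8 − 1) = 3.9072/7 = 0.5582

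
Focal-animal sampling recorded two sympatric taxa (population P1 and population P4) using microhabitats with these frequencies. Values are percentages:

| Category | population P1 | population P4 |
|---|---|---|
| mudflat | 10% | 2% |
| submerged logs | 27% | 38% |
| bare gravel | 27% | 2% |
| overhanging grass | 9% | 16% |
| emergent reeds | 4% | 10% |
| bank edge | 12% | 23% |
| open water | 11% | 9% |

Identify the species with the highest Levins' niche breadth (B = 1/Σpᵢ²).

population P1

Convert percentages to proportions (divide by 100).
Σp_P1ᵢ² = 0.10² + 0.27² + 0.27² + 0.09² + 0.04² + 0.12² + 0.11² = 0.0100 + 0.0729 + 0.0729 + 0.0081 + 0.0016 + 0.0144 + 0.0121 = 0.1920
B_P1 = 1 / 0.1920 = 5.2083
Σp_P4ᵢ² = 0.02² + 0.38² + 0.02² + 0.16² + 0.10² + 0.23² + 0.09² = 0.0004 + 0.1444 + 0.0004 + 0.0256 + 0.0100 + 0.0529 + 0.0081 = 0.2418
B_P4 = 1 / 0.2418 = 4.1356
Highest B → broadest niche (most generalist): population P1 (B = 5.21).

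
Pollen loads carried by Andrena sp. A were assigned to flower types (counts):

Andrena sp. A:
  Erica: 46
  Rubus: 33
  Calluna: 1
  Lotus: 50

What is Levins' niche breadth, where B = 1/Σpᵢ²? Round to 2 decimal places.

2.96

Proportions for Andrena sp. A (n=130): 46/130=0.3538, 33/130=0.2538, 1/130=0.0077, 50/130=0.3846
Σpᵢ² = 0.3538² + 0.2538² + 0.0077² + 0.3846² = 0.125174 + 0.064414 + 0.000059 + 0.147917 = 0.337564
B = 1 / 0.337564 = 2.9624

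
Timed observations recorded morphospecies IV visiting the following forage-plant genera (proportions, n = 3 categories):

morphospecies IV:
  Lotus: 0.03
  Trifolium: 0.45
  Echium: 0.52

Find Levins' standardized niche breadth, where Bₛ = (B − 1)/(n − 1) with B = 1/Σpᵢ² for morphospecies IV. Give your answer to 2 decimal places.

0.56

Σpᵢ² = 0.03² + 0.45² + 0.52² = 0.0009 + 0.2025 + 0.2704 = 0.4738
B = 1 / 0.4738 = 2.1106
Bₛ = (B − 1)/(n − 1) = (2.1106 − 1)/(3 − 1) = 1.1106/2 = 0.5553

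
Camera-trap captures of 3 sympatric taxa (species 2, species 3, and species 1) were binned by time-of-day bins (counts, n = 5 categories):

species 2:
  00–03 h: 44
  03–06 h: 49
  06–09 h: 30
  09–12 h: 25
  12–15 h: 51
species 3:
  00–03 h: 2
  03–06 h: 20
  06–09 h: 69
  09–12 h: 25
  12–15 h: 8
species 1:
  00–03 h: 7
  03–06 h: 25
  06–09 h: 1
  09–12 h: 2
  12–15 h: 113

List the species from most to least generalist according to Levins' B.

species 2 > species 3 > species 1

Proportions for species 2 (n=199): 44/199=0.2211, 49/199=0.2462, 30/199=0.1508, 25/199=0.1256, 51/199=0.2563
Proportions for species 3 (n=124): 2/124=0.0161, 20/124=0.1613, 69/124=0.5565, 25/124=0.2016, 8/124=0.0645
Proportions for species 1 (n=148): 7/148=0.0473, 25/148=0.1689, 1/148=0.0068, 2/148=0.0135, 113/148=0.7635
Σp_2ᵢ² = 0.2211² + 0.2462² + 0.1508² + 0.1256² + 0.2563² = 0.048885 + 0.060614 + 0.022741 + 0.015775 + 0.065690 = 0.213705
B_2 = 1 / 0.213705 = 4.6793
Σp_3ᵢ² = 0.0161² + 0.1613² + 0.5565² + 0.2016² + 0.0645² = 0.000259 + 0.026018 + 0.309692 + 0.040643 + 0.004160 = 0.380772
B_3 = 1 / 0.380772 = 2.6262
Σp_1ᵢ² = 0.0473² + 0.1689² + 0.0068² + 0.0135² + 0.7635² = 0.002237 + 0.028527 + 0.000046 + 0.000182 + 0.582932 = 0.613924
B_1 = 1 / 0.613924 = 1.6289
Ranking by B (broadest → narrowest): species 2 (4.68) > species 3 (2.63) > species 1 (1.63)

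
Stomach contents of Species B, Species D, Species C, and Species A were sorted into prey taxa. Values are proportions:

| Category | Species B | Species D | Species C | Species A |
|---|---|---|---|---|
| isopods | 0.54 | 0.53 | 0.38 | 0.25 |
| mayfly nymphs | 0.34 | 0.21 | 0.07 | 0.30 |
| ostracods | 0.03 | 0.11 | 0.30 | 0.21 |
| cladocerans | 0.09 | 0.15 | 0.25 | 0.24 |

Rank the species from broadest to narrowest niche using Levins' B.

Σp_Bᵢ² = 0.54² + 0.34² + 0.03² + 0.09² = 0.2916 + 0.1156 + 0.0009 + 0.0081 = 0.4162
B_B = 1 / 0.4162 = 2.4027
Σp_Dᵢ² = 0.53² + 0.21² + 0.11² + 0.15² = 0.2809 + 0.0441 + 0.0121 + 0.0225 = 0.3596
B_D = 1 / 0.3596 = 2.7809
Σp_Cᵢ² = 0.38² + 0.07² + 0.30² + 0.25² = 0.1444 + 0.0049 + 0.0900 + 0.0625 = 0.3018
B_C = 1 / 0.3018 = 3.3135
Σp_Aᵢ² = 0.25² + 0.30² + 0.21² + 0.24² = 0.0625 + 0.0900 + 0.0441 + 0.0576 = 0.2542
B_A = 1 / 0.2542 = 3.9339
Ranking by B (broadest → narrowest): Species A (3.93) > Species C (3.31) > Species D (2.78) > Species B (2.40)

Species A > Species C > Species D > Species B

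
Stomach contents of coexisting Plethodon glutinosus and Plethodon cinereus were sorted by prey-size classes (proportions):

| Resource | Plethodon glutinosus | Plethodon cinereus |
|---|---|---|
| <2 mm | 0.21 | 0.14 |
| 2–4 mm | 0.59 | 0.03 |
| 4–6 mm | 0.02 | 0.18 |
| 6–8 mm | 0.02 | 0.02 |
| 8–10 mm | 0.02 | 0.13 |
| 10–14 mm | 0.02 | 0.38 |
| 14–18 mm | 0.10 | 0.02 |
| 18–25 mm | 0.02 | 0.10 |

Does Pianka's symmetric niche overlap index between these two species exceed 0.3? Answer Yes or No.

No

Σ p₁ᵢp₂ᵢ = 0.0294 + 0.0177 + 0.0036 + 0.0004 + 0.0026 + 0.0076 + 0.0020 + 0.0020 = 0.0653
Σp_1ᵢ² = 0.21² + 0.59² + 0.02² + 0.02² + 0.02² + 0.02² + 0.10² + 0.02² = 0.0441 + 0.3481 + 0.0004 + 0.0004 + 0.0004 + 0.0004 + 0.0100 + 0.0004 = 0.4042
Σp_2ᵢ² = 0.14² + 0.03² + 0.18² + 0.02² + 0.13² + 0.38² + 0.02² + 0.10² = 0.0196 + 0.0009 + 0.0324 + 0.0004 + 0.0169 + 0.1444 + 0.0004 + 0.0100 = 0.2250
O = 0.0653 / √(0.4042 × 0.2250) = 0.0653 / 0.30157 = 0.2165
O = 0.2165 < 0.3 → No.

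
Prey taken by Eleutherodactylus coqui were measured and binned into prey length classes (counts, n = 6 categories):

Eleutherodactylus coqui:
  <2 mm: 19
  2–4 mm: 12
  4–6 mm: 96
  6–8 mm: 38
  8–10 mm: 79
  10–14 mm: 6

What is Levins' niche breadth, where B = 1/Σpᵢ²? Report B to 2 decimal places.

3.58

Proportions for Eleutherodactylus coqui (n=250): 19/250=0.0760, 12/250=0.0480, 96/250=0.3840, 38/250=0.1520, 79/250=0.3160, 6/250=0.0240
Σpᵢ² = 0.0760² + 0.0480² + 0.3840² + 0.1520² + 0.3160² + 0.0240² = 0.005776 + 0.002304 + 0.147456 + 0.023104 + 0.099856 + 0.000576 = 0.279072
B = 1 / 0.279072 = 3.5833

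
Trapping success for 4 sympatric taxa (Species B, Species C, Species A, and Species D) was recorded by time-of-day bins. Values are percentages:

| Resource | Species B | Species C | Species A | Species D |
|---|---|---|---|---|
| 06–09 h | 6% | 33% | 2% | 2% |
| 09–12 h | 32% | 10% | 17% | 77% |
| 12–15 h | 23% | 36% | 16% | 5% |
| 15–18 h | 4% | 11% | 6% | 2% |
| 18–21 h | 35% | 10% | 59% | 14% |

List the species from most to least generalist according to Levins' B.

Species C > Species B > Species A > Species D

Convert percentages to proportions (divide by 100).
Σp_Bᵢ² = 0.06² + 0.32² + 0.23² + 0.04² + 0.35² = 0.0036 + 0.1024 + 0.0529 + 0.0016 + 0.1225 = 0.2830
B_B = 1 / 0.2830 = 3.5336
Σp_Cᵢ² = 0.33² + 0.10² + 0.36² + 0.11² + 0.10² = 0.1089 + 0.0100 + 0.1296 + 0.0121 + 0.0100 = 0.2706
B_C = 1 / 0.2706 = 3.6955
Σp_Aᵢ² = 0.02² + 0.17² + 0.16² + 0.06² + 0.59² = 0.0004 + 0.0289 + 0.0256 + 0.0036 + 0.3481 = 0.4066
B_A = 1 / 0.4066 = 2.4594
Σp_Dᵢ² = 0.02² + 0.77² + 0.05² + 0.02² + 0.14² = 0.0004 + 0.5929 + 0.0025 + 0.0004 + 0.0196 = 0.6158
B_D = 1 / 0.6158 = 1.6239
Ranking by B (broadest → narrowest): Species C (3.70) > Species B (3.53) > Species A (2.46) > Species D (1.62)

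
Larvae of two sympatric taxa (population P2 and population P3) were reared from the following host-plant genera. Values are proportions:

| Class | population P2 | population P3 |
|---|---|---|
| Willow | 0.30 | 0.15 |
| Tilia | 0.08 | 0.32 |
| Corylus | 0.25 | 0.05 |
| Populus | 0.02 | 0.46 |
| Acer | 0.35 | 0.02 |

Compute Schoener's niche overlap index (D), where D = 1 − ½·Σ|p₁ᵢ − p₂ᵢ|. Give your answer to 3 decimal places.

0.320

Σ|p₁ᵢ − p₂ᵢ| = 0.15 + 0.24 + 0.20 + 0.44 + 0.33 = 1.36
D = 1 − ½ × 1.36 = 1 − 0.680 = 0.32000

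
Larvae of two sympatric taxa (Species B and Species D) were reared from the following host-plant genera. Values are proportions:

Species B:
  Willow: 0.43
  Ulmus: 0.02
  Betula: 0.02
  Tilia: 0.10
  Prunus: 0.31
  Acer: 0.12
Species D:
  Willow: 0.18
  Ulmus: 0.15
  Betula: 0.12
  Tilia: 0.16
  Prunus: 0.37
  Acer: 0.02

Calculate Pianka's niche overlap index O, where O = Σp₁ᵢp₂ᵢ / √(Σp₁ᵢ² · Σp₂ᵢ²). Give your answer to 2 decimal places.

Σ p₁ᵢp₂ᵢ = 0.0774 + 0.0030 + 0.0024 + 0.0160 + 0.1147 + 0.0024 = 0.2159
Σp_1ᵢ² = 0.43² + 0.02² + 0.02² + 0.10² + 0.31² + 0.12² = 0.1849 + 0.0004 + 0.0004 + 0.0100 + 0.0961 + 0.0144 = 0.3062
Σp_2ᵢ² = 0.18² + 0.15² + 0.12² + 0.16² + 0.37² + 0.02² = 0.0324 + 0.0225 + 0.0144 + 0.0256 + 0.1369 + 0.0004 = 0.2322
O = 0.2159 / √(0.3062 × 0.2322) = 0.2159 / 0.26665 = 0.8097

0.81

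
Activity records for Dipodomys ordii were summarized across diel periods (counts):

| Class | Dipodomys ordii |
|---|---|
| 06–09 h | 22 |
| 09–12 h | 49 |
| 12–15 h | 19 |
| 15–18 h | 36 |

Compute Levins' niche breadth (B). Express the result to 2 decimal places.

3.50

Proportions for Dipodomys ordii (n=126): 22/126=0.1746, 49/126=0.3889, 19/126=0.1508, 36/126=0.2857
Σpᵢ² = 0.1746² + 0.3889² + 0.1508² + 0.2857² = 0.030485 + 0.151243 + 0.022741 + 0.081624 = 0.286093
B = 1 / 0.286093 = 3.4954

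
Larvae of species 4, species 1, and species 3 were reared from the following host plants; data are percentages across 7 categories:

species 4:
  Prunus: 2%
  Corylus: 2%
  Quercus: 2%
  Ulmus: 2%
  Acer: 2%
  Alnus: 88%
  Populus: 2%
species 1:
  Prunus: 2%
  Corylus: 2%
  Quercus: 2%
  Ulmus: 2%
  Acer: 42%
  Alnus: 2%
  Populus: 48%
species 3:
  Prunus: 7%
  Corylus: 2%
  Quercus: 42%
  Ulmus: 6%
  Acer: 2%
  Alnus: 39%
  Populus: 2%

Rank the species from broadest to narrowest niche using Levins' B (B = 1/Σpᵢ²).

Convert percentages to proportions (divide by 100).
Σp_4ᵢ² = 0.02² + 0.02² + 0.02² + 0.02² + 0.02² + 0.88² + 0.02² = 0.0004 + 0.0004 + 0.0004 + 0.0004 + 0.0004 + 0.7744 + 0.0004 = 0.7768
B_4 = 1 / 0.7768 = 1.2873
Σp_1ᵢ² = 0.02² + 0.02² + 0.02² + 0.02² + 0.42² + 0.02² + 0.48² = 0.0004 + 0.0004 + 0.0004 + 0.0004 + 0.1764 + 0.0004 + 0.2304 = 0.4088
B_1 = 1 / 0.4088 = 2.4462
Σp_3ᵢ² = 0.07² + 0.02² + 0.42² + 0.06² + 0.02² + 0.39² + 0.02² = 0.0049 + 0.0004 + 0.1764 + 0.0036 + 0.0004 + 0.1521 + 0.0004 = 0.3382
B_3 = 1 / 0.3382 = 2.9568
Ranking by B (broadest → narrowest): species 3 (2.96) > species 1 (2.45) > species 4 (1.29)

species 3 > species 1 > species 4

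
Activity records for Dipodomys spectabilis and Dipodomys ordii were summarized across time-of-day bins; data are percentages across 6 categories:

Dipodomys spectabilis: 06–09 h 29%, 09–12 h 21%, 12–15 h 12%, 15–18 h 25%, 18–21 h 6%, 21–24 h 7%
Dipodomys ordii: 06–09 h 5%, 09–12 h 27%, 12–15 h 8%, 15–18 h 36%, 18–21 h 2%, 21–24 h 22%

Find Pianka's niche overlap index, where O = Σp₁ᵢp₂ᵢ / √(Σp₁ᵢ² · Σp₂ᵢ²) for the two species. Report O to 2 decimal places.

Convert percentages to proportions (divide by 100).
Σ p₁ᵢp₂ᵢ = 0.0145 + 0.0567 + 0.0096 + 0.0900 + 0.0012 + 0.0154 = 0.1874
Σp_1ᵢ² = 0.29² + 0.21² + 0.12² + 0.25² + 0.06² + 0.07² = 0.0841 + 0.0441 + 0.0144 + 0.0625 + 0.0036 + 0.0049 = 0.2136
Σp_2ᵢ² = 0.05² + 0.27² + 0.08² + 0.36² + 0.02² + 0.22² = 0.0025 + 0.0729 + 0.0064 + 0.1296 + 0.0004 + 0.0484 = 0.2602
O = 0.1874 / √(0.2136 × 0.2602) = 0.1874 / 0.23575 = 0.7949

0.79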